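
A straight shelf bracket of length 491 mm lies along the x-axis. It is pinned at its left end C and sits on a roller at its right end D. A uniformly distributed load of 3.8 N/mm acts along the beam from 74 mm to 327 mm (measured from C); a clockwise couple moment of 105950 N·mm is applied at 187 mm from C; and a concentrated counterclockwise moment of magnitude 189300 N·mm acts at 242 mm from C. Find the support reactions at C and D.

Resultant of the distributed load: 3.8 × 253 = 961.4 N at 200.5 mm from C.
Moments about C: D_y·491 − (3.8·253)·200.5 − 105950 + 189300 = 0 → D_y = 109410.7/491 = 222.832 ≈ 222.8 N.
ΣF_y = 0: C_y + 222.832 − 3.8·253 = 0 → C_y = 738.6 N.
ΣF_x = 0: no horizontal applied forces, so C_x = 0.

C_x = 0, C_y = 738.6 N, D_y = 222.8 N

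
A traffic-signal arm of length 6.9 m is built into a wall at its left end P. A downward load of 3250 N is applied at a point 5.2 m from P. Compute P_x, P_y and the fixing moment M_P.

P_x = 0, P_y = 3250 N, M_P = 16900 N·m

ΣF_x = 0: P_x = 0.
ΣF_y = 0: P_y − 3250 = 0 → P_y = 3250 N.
ΣM about P: M_P − 3250·5.2 = 0 → M_P = 16900 N·m.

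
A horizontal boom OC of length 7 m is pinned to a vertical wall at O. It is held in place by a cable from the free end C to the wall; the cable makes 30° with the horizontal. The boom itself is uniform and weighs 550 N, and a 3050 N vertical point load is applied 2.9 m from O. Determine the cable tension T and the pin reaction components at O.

ΣM about O: T·sin30°·7 − 550·3.5 − 3050·2.9 = 0 → T = 10770/(7·0.5) = 3077.14 ≈ 3077 N.
ΣF_x = 0: O_x − T·cos30° = 0 → O_x = 3077.14 × 0.866025 = 2665 N.
ΣF_y = 0: O_y + T·sin30° − 550 − 3050 = 0 → O_y = 3600 − 3077.14 × 0.5 = 2061 N.

T = 3077 N, O_x = 2665 N, O_y = 2061 N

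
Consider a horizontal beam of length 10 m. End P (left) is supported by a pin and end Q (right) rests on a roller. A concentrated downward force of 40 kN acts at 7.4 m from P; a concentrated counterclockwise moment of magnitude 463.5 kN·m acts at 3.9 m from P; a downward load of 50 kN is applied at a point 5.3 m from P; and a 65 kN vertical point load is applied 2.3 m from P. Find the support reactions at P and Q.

Moments about P: Q_y·10 − 40·7.4 + 463.5 − 50·5.3 − 65·2.3 = 0 → Q_y = 247/10 = 24.70 kN.
ΣF_y = 0: P_y + 24.7 − 40 − 50 − 65 = 0 → P_y = 130.3 kN.
ΣF_x = 0: no horizontal applied forces, so P_x = 0.

P_x = 0, P_y = 130.3 kN, Q_y = 24.70 kN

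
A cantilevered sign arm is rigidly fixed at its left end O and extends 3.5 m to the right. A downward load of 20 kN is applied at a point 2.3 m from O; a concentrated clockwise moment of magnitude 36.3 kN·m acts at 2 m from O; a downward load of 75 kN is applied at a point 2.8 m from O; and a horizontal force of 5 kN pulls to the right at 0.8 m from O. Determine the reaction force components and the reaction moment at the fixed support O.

ΣF_x = 0: O_x + 5 = 0 → O_x = -5.000 kN.
ΣF_y = 0: O_y − 20 − 75 = 0 → O_y = 95.00 kN.
ΣM about O: M_O − 20·2.3 − 36.3 − 75·2.8 = 0 → M_O = 292.3 kN·m.

O_x = -5.000 kN, O_y = 95.00 kN, M_O = 292.3 kN·m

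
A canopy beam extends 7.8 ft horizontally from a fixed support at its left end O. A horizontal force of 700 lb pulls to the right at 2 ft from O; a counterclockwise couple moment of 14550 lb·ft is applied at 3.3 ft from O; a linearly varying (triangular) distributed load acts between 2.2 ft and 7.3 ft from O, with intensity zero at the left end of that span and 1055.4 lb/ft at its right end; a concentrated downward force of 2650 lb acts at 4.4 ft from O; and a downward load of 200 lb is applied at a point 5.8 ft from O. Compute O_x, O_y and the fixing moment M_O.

O_x = -700.0 lb, O_y = 5541 lb, M_O = 13340 lb·ft

Resultant of the triangular load: ½ × 1055.4 × 5.1 = 2691.27 lb, acting at 5.6 ft from O (one-third of the span from the peak).
ΣF_x = 0: O_x + 700 = 0 → O_x = -700.0 lb.
ΣF_y = 0: O_y − ½·1055.4·5.1 − 2650 − 200 = 0 → O_y = 5541 lb.
ΣM about O: M_O + 14550 − (½·1055.4·5.1)·5.6 − 2650·4.4 − 200·5.8 = 0 → M_O = 13340 lb·ft.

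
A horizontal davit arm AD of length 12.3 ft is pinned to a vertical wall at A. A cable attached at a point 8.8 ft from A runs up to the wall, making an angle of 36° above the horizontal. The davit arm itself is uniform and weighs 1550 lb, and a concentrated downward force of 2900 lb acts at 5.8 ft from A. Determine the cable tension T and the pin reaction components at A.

ΣM about A: T·sin36°·8.8 − 1550·6.15 − 2900·5.8 = 0 → T = 26352.5/(8.8·0.587785) = 5094.72 ≈ 5095 lb.
ΣF_x = 0: A_x − T·cos36° = 0 → A_x = 5094.72 × 0.809017 = 4122 lb.
ΣF_y = 0: A_y + T·sin36° − 1550 − 2900 = 0 → A_y = 4450 − 5094.72 × 0.587785 = 1455 lb.

T = 5095 lb, A_x = 4122 lb, A_y = 1455 lb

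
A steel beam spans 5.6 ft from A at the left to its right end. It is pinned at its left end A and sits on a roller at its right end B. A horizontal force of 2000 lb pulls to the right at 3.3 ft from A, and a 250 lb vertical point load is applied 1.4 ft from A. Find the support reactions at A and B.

Moments about A: B_y·5.6 − 250·1.4 = 0 → B_y = 350/5.6 = 62.50 lb.
ΣF_y = 0: A_y + 62.5 − 250 = 0 → A_y = 187.5 lb.
ΣF_x = 0: A_x + 2000 = 0 → A_x = -2000 lb.

A_x = -2000 lb, A_y = 187.5 lb, B_y = 62.50 lb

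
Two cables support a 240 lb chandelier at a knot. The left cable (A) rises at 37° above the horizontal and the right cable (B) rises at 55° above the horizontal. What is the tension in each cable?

T_A = 137.7 lb, T_B = 191.8 lb

ΣF_x = 0: −T_A·cos37° + T_B·cos55° = 0 → T_B = 1.39238·T_A.
ΣF_y = 0: T_A·sin37° + T_B·sin55° = 240.
Substitute: T_A·(0.601815 + 1.39238·0.819152) = 240 → T_A = 137.742 ≈ 137.7 lb.
Then T_B = 1.39238 × 137.742 = 191.8 lb.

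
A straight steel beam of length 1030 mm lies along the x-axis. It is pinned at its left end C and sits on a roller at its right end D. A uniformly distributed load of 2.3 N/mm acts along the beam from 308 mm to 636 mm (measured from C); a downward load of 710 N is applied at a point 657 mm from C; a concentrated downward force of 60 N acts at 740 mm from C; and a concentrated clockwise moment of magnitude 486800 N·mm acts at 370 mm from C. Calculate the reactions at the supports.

C_x = 0, C_y = 210.1 N, D_y = 1314 N

Resultant of the distributed load: 2.3 × 328 = 754.4 N at 472 mm from C.
ΣM about C: D_y·1030 − (2.3·328)·472 − 710·657 − 60·740 − 486800 = 0 → D_y = 1353746.8/1030 = 1314.32 ≈ 1314 N.
ΣF_y = 0: C_y + 1314.32 − 2.3·328 − 710 − 60 = 0 → C_y = 210.1 N.
ΣF_x = 0: no horizontal applied forces, so C_x = 0.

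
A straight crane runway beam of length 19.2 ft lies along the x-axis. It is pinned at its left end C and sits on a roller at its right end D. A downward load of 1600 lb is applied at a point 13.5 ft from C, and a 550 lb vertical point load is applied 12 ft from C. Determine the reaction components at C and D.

C_x = 0, C_y = 681.2 lb, D_y = 1469 lb

Moments about C: D_y·19.2 − 1600·13.5 − 550·12 = 0 → D_y = 28200/19.2 = 1468.75 ≈ 1469 lb.
ΣF_y = 0: C_y + 1468.75 − 1600 − 550 = 0 → C_y = 681.2 lb.
ΣF_x = 0: no horizontal applied forces, so C_x = 0.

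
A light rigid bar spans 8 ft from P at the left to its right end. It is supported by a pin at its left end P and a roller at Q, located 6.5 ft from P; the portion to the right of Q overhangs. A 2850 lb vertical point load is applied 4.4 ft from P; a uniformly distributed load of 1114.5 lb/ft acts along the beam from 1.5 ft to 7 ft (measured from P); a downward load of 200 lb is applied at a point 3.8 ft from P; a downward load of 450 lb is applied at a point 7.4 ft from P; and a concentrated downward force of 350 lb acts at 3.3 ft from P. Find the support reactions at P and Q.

Resultant of the distributed load: 1114.5 × 5.5 = 6129.75 lb at 4.25 ft from P.
Moments about P: Q_y·6.5 − 2850·4.4 − (1114.5·5.5)·4.25 − 200·3.8 − 450·7.4 − 350·3.3 = 0 → Q_y = 43836.4375/6.5 = 6744.07 ≈ 6744 lb.
ΣF_y = 0: P_y + 6744.07 − 2850 − 1114.5·5.5 − 200 − 450 − 350 = 0 → P_y = 3236 lb.
ΣF_x = 0: no horizontal applied forces, so P_x = 0.

P_x = 0, P_y = 3236 lb, Q_y = 6744 lb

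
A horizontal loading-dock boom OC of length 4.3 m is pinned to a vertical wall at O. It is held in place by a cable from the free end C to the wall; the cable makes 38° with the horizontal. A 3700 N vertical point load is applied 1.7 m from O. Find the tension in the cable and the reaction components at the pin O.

ΣM about O: T·sin38°·4.3 − 3700·1.7 = 0 → T = 6290/(4.3·0.615661) = 2375.97 ≈ 2376 N.
ΣF_x = 0: O_x − T·cos38° = 0 → O_x = 2375.97 × 0.788011 = 1872 N.
ΣF_y = 0: O_y + T·sin38° − 3700 = 0 → O_y = 3700 − 2375.97 × 0.615661 = 2237 N.

T = 2376 N, O_x = 1872 N, O_y = 2237 N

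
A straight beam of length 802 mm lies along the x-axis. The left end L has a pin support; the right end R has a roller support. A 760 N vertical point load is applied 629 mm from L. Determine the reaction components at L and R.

Taking moments about L: R_y·802 − 760·629 = 0 → R_y = 478040/802 = 596.06 ≈ 596.1 N.
ΣF_y = 0: L_y + 596.06 − 760 = 0 → L_y = 163.9 N.
ΣF_x = 0: no horizontal applied forces, so L_x = 0.

L_x = 0, L_y = 163.9 N, R_y = 596.1 N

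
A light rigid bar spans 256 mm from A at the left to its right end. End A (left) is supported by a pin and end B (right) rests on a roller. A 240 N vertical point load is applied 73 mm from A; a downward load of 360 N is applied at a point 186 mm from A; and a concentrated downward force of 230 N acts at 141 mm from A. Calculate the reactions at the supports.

Taking moments about A: B_y·256 − 240·73 − 360·186 − 230·141 = 0 → B_y = 116910/256 = 456.68 ≈ 456.7 N.
ΣF_y = 0: A_y + 456.68 − 240 − 360 − 230 = 0 → A_y = 373.3 N.
ΣF_x = 0: no horizontal applied forces, so A_x = 0.

A_x = 0, A_y = 373.3 N, B_y = 456.7 N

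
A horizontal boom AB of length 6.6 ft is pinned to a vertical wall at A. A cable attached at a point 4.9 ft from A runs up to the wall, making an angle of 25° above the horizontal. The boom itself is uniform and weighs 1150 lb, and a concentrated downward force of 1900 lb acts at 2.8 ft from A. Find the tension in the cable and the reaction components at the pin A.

ΣM about A: T·sin25°·4.9 − 1150·3.3 − 1900·2.8 = 0 → T = 9115/(4.9·0.422618) = 4401.62 ≈ 4402 lb.
ΣF_x = 0: A_x − T·cos25° = 0 → A_x = 4401.62 × 0.906308 = 3989 lb.
ΣF_y = 0: A_y + T·sin25° − 1150 − 1900 = 0 → A_y = 3050 − 4401.62 × 0.422618 = 1190 lb.

T = 4402 lb, A_x = 3989 lb, A_y = 1190 lb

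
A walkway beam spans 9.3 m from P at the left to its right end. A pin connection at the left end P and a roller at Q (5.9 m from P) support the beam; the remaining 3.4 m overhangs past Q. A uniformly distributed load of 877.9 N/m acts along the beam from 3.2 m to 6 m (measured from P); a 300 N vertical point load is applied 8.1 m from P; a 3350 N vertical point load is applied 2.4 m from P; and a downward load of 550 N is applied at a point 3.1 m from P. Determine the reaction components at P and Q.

P_x = 0, P_y = 2678 N, Q_y = 3980 N

Resultant of the distributed load: 877.9 × 2.8 = 2458.12 N at 4.6 m from P.
Taking moments about P: Q_y·5.9 − (877.9·2.8)·4.6 − 300·8.1 − 3350·2.4 − 550·3.1 = 0 → Q_y = 23482.352/5.9 = 3980.06 ≈ 3980 N.
ΣF_y = 0: P_y + 3980.06 − 877.9·2.8 − 300 − 3350 − 550 = 0 → P_y = 2678 N.
ΣF_x = 0: no horizontal applied forces, so P_x = 0.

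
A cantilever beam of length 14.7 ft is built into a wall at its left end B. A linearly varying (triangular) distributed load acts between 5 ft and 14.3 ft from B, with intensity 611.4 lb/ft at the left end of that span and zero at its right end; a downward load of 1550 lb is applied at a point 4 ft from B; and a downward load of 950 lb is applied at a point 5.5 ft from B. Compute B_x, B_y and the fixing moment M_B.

B_x = 0, B_y = 5343 lb, M_B = 34450 lb·ft

Resultant of the triangular load: ½ × 611.4 × 9.3 = 2843.01 lb, acting at 8.1 ft from B (one-third of the span from the peak).
ΣF_x = 0: B_x = 0.
ΣF_y = 0: B_y − ½·611.4·9.3 − 1550 − 950 = 0 → B_y = 5343 lb.
ΣM about B: M_B − (½·611.4·9.3)·8.1 − 1550·4 − 950·5.5 = 0 → M_B = 34450 lb·ft.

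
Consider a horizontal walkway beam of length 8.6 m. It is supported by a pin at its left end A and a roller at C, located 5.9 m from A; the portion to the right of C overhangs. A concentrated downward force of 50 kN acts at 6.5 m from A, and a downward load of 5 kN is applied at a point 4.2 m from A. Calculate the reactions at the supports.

ΣM about A: C_y·5.9 − 50·6.5 − 5·4.2 = 0 → C_y = 346/5.9 = 58.6441 ≈ 58.64 kN.
ΣF_y = 0: A_y + 58.6441 − 50 − 5 = 0 → A_y = -3.644 kN.
ΣF_x = 0: no horizontal applied forces, so A_x = 0.

A_x = 0, A_y = -3.644 kN, C_y = 58.64 kN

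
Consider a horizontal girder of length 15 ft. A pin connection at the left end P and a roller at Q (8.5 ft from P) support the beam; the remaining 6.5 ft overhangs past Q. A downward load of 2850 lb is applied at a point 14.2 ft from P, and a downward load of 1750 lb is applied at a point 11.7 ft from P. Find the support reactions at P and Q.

P_x = 0, P_y = -2570 lb, Q_y = 7170 lb

ΣM about P: Q_y·8.5 − 2850·14.2 − 1750·11.7 = 0 → Q_y = 60945/8.5 = 7170 lb.
ΣF_y = 0: P_y + 7170 − 2850 − 1750 = 0 → P_y = -2570 lb.
ΣF_x = 0: no horizontal applied forces, so P_x = 0.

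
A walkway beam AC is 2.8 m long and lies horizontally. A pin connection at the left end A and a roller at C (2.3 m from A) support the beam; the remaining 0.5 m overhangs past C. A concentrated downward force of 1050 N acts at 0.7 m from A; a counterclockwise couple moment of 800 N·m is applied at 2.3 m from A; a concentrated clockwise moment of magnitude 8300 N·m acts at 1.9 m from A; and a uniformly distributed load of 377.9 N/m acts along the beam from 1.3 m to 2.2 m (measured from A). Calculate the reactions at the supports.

Resultant of the distributed load: 377.9 × 0.9 = 340.11 N at 1.75 m from A.
ΣM about A: C_y·2.3 − 1050·0.7 + 800 − 8300 − (377.9·0.9)·1.75 = 0 → C_y = 8830.1925/2.3 = 3839.21 ≈ 3839 N.
ΣF_y = 0: A_y + 3839.21 − 1050 − 377.9·0.9 = 0 → A_y = -2449 N.
ΣF_x = 0: no horizontal applied forces, so A_x = 0.

A_x = 0, A_y = -2449 N, C_y = 3839 N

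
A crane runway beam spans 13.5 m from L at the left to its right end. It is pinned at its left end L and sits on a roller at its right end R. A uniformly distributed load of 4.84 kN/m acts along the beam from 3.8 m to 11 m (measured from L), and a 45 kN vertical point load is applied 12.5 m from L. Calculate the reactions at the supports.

L_x = 0, L_y = 19.08 kN, R_y = 60.77 kN

Resultant of the distributed load: 4.84 × 7.2 = 34.848 kN at 7.4 m from L.
Moments about L: R_y·13.5 − (4.84·7.2)·7.4 − 45·12.5 = 0 → R_y = 820.3752/13.5 = 60.7685 ≈ 60.77 kN.
ΣF_y = 0: L_y + 60.7685 − 4.84·7.2 − 45 = 0 → L_y = 19.08 kN.
ΣF_x = 0: no horizontal applied forces, so L_x = 0.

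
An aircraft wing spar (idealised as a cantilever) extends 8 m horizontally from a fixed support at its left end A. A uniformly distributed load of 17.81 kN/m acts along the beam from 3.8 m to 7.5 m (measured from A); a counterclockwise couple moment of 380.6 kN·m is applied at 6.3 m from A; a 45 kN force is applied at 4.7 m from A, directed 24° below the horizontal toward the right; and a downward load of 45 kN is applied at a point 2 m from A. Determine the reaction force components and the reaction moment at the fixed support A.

A_x = -41.11 kN, A_y = 129.2 kN, M_A = 167.7 kN·m

Resultant of the distributed load: 17.81 × 3.7 = 65.897 kN at 5.65 m from A.
ΣF_x = 0: A_x + 45·cos24° = 0 → A_x = -41.11 kN.
ΣF_y = 0: A_y − 17.81·3.7 − 45·sin24° − 45 = 0 → A_y = 129.2 kN.
ΣM about A: M_A − (17.81·3.7)·5.65 + 380.6 − 45·sin24°·4.7 − 45·2 = 0 → M_A = 167.7 kN·m.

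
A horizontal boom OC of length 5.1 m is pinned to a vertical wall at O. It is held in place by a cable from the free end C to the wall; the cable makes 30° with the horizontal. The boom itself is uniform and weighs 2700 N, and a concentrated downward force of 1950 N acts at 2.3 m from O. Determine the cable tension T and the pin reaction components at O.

T = 4459 N, O_x = 3861 N, O_y = 2421 N

ΣM about O: T·sin30°·5.1 − 2700·2.55 − 1950·2.3 = 0 → T = 11370/(5.1·0.5) = 4458.82 ≈ 4459 N.
ΣF_x = 0: O_x − T·cos30° = 0 → O_x = 4458.82 × 0.866025 = 3861 N.
ΣF_y = 0: O_y + T·sin30° − 2700 − 1950 = 0 → O_y = 4650 − 4458.82 × 0.5 = 2421 N.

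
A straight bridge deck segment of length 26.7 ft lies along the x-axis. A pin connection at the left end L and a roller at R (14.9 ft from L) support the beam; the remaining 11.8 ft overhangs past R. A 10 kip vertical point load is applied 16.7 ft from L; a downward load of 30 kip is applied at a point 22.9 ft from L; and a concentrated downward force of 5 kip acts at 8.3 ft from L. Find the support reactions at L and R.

L_x = 0, L_y = -15.10 kip, R_y = 60.10 kip

Taking moments about L: R_y·14.9 − 10·16.7 − 30·22.9 − 5·8.3 = 0 → R_y = 895.5/14.9 = 60.1007 ≈ 60.10 kip.
ΣF_y = 0: L_y + 60.1007 − 10 − 30 − 5 = 0 → L_y = -15.10 kip.
ΣF_x = 0: no horizontal applied forces, so L_x = 0.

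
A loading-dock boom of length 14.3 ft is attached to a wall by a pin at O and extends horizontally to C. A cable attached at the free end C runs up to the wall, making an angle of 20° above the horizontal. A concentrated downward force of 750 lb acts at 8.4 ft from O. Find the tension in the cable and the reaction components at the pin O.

ΣM about O: T·sin20°·14.3 − 750·8.4 = 0 → T = 6300/(14.3·0.34202) = 1288.11 ≈ 1288 lb.
ΣF_x = 0: O_x − T·cos20° = 0 → O_x = 1288.11 × 0.939693 = 1210 lb.
ΣF_y = 0: O_y + T·sin20° − 750 = 0 → O_y = 750 − 1288.11 × 0.34202 = 309.4 lb.

T = 1288 lb, O_x = 1210 lb, O_y = 309.4 lb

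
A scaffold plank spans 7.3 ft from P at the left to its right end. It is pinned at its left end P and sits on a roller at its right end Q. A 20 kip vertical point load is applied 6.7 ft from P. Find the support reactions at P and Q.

P_x = 0, P_y = 1.644 kip, Q_y = 18.36 kip

Taking moments about P: Q_y·7.3 − 20·6.7 = 0 → Q_y = 134/7.3 = 18.3562 ≈ 18.36 kip.
ΣF_y = 0: P_y + 18.3562 − 20 = 0 → P_y = 1.644 kip.
ΣF_x = 0: no horizontal applied forces, so P_x = 0.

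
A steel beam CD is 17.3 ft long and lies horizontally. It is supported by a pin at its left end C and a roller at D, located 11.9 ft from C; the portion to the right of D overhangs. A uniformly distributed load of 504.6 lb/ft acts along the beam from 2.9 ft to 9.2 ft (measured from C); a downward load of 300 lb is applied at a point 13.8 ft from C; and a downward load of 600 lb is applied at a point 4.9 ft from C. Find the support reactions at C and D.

C_x = 0, C_y = 1868 lb, D_y = 2211 lb

Resultant of the distributed load: 504.6 × 6.3 = 3178.98 lb at 6.05 ft from C.
Taking moments about C: D_y·11.9 − (504.6·6.3)·6.05 − 300·13.8 − 600·4.9 = 0 → D_y = 26312.829/11.9 = 2211.16 ≈ 2211 lb.
ΣF_y = 0: C_y + 2211.16 − 504.6·6.3 − 300 − 600 = 0 → C_y = 1868 lb.
ΣF_x = 0: no horizontal applied forces, so C_x = 0.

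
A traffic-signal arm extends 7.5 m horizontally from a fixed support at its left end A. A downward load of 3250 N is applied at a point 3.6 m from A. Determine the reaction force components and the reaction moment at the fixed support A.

A_x = 0, A_y = 3250 N, M_A = 11700 N·m

ΣF_x = 0: A_x = 0.
ΣF_y = 0: A_y − 3250 = 0 → A_y = 3250 N.
ΣM about A: M_A − 3250·3.6 = 0 → M_A = 11700 N·m.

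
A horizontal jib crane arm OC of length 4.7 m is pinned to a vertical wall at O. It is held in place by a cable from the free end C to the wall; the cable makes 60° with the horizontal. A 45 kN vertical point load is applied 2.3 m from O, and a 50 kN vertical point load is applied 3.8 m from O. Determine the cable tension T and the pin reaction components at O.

ΣM about O: T·sin60°·4.7 − 45·2.3 − 50·3.8 = 0 → T = 293.5/(4.7·0.866025) = 72.1074 ≈ 72.11 kN.
ΣF_x = 0: O_x − T·cos60° = 0 → O_x = 72.1074 × 0.5 = 36.05 kN.
ΣF_y = 0: O_y + T·sin60° − 45 − 50 = 0 → O_y = 95 − 72.1074 × 0.866025 = 32.55 kN.

T = 72.11 kN, O_x = 36.05 kN, O_y = 32.55 kN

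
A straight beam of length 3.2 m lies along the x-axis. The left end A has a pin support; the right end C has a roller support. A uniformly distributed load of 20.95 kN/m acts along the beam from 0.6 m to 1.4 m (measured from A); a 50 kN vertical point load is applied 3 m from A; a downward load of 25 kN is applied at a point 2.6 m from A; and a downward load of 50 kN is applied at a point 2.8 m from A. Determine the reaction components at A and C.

A_x = 0, A_y = 25.58 kN, C_y = 116.2 kN

Resultant of the distributed load: 20.95 × 0.8 = 16.76 kN at 1 m from A.
ΣM about A: C_y·3.2 − (20.95·0.8)·1 − 50·3 − 25·2.6 − 50·2.8 = 0 → C_y = 371.76/3.2 = 116.175 ≈ 116.2 kN.
ΣF_y = 0: A_y + 116.175 − 20.95·0.8 − 50 − 25 − 50 = 0 → A_y = 25.58 kN.
ΣF_x = 0: no horizontal applied forces, so A_x = 0.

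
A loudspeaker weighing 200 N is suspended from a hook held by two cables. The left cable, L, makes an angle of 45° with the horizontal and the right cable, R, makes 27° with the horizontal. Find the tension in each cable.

T_L = 187.4 N, T_R = 148.7 N

ΣF_x = 0: −T_L·cos45° + T_R·cos27° = 0 → T_R = 0.793604·T_L.
ΣF_y = 0: T_L·sin45° + T_R·sin27° = 200.
Substitute: T_L·(0.707107 + 0.793604·0.45399) = 200 → T_L = 187.372 ≈ 187.4 N.
Then T_R = 0.793604 × 187.372 = 148.7 N.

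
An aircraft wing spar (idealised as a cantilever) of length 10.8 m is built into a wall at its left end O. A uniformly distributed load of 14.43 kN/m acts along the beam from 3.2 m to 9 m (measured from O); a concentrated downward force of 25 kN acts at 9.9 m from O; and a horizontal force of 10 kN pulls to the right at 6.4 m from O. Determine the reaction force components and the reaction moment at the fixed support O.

O_x = -10.00 kN, O_y = 108.7 kN, M_O = 758.0 kN·m

Resultant of the distributed load: 14.43 × 5.8 = 83.694 kN at 6.1 m from O.
ΣF_x = 0: O_x + 10 = 0 → O_x = -10.00 kN.
ΣF_y = 0: O_y − 14.43·5.8 − 25 = 0 → O_y = 108.7 kN.
ΣM about O: M_O − (14.43·5.8)·6.1 − 25·9.9 = 0 → M_O = 758.0 kN·m.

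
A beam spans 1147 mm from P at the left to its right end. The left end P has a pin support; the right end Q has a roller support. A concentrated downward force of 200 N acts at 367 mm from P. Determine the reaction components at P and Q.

P_x = 0, P_y = 136.0 N, Q_y = 63.99 N

Moments about P: Q_y·1147 − 200·367 = 0 → Q_y = 73400/1147 = 63.993 ≈ 63.99 N.
ΣF_y = 0: P_y + 63.993 − 200 = 0 → P_y = 136.0 N.
ΣF_x = 0: no horizontal applied forces, so P_x = 0.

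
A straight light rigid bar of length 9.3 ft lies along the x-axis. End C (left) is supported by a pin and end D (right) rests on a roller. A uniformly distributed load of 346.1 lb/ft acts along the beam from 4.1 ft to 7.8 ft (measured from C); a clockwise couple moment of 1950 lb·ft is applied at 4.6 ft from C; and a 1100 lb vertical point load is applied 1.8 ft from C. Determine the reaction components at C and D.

C_x = 0, C_y = 1139 lb, D_y = 1242 lb

Resultant of the distributed load: 346.1 × 3.7 = 1280.57 lb at 5.95 ft from C.
Moments about C: D_y·9.3 − (346.1·3.7)·5.95 − 1950 − 1100·1.8 = 0 → D_y = 11549.3915/9.3 = 1241.87 ≈ 1242 lb.
ΣF_y = 0: C_y + 1241.87 − 346.1·3.7 − 1100 = 0 → C_y = 1139 lb.
ΣF_x = 0: no horizontal applied forces, so C_x = 0.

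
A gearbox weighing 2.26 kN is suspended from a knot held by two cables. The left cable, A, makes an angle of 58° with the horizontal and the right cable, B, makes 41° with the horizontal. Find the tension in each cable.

T_A = 1.727 kN, T_B = 1.213 kN

ΣF_x = 0: −T_A·cos58° + T_B·cos41° = 0 → T_B = 0.70215·T_A.
ΣF_y = 0: T_A·sin58° + T_B·sin41° = 2.26.
Substitute: T_A·(0.848048 + 0.70215·0.656059) = 2.26 → T_A = 1.7269 ≈ 1.727 kN.
Then T_B = 0.70215 × 1.7269 = 1.213 kN.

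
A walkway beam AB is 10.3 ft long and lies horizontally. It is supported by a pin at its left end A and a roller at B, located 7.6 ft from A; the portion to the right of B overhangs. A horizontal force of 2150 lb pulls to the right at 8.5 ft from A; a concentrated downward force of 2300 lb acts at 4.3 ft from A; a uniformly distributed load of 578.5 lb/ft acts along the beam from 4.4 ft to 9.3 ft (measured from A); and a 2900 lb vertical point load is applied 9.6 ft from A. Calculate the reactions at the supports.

A_x = -2150 lb, A_y = 515.3 lb, B_y = 7519 lb

Resultant of the distributed load: 578.5 × 4.9 = 2834.65 lb at 6.85 ft from A.
ΣM about A: B_y·7.6 − 2300·4.3 − (578.5·4.9)·6.85 − 2900·9.6 = 0 → B_y = 57147.3525/7.6 = 7519.39 ≈ 7519 lb.
ΣF_y = 0: A_y + 7519.39 − 2300 − 578.5·4.9 − 2900 = 0 → A_y = 515.3 lb.
ΣF_x = 0: A_x + 2150 = 0 → A_x = -2150 lb.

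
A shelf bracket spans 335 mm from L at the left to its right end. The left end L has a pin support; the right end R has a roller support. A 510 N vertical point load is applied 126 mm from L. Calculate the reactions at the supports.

L_x = 0, L_y = 318.2 N, R_y = 191.8 N

Taking moments about L: R_y·335 − 510·126 = 0 → R_y = 64260/335 = 191.821 ≈ 191.8 N.
ΣF_y = 0: L_y + 191.821 − 510 = 0 → L_y = 318.2 N.
ΣF_x = 0: no horizontal applied forces, so L_x = 0.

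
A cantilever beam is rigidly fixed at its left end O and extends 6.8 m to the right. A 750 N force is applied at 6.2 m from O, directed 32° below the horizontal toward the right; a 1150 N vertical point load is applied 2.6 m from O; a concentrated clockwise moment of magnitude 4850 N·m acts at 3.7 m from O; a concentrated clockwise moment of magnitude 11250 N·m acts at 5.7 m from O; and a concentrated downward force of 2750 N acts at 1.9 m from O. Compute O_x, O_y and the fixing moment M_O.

ΣF_x = 0: O_x + 750·cos32° = 0 → O_x = -636.0 N.
ΣF_y = 0: O_y − 750·sin32° − 1150 − 2750 = 0 → O_y = 4297 N.
ΣM about O: M_O − 750·sin32°·6.2 − 1150·2.6 − 4850 − 11250 − 2750·1.9 = 0 → M_O = 26780 N·m.

O_x = -636.0 N, O_y = 4297 N, M_O = 26780 N·m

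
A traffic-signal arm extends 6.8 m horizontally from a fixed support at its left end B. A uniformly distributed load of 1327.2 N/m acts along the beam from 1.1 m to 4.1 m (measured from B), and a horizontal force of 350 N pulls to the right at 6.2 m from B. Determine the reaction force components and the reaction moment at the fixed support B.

B_x = -350.0 N, B_y = 3982 N, M_B = 10350 N·m

Resultant of the distributed load: 1327.2 × 3 = 3981.6 N at 2.6 m from B.
ΣF_x = 0: B_x + 350 = 0 → B_x = -350.0 N.
ΣF_y = 0: B_y − 1327.2·3 = 0 → B_y = 3982 N.
ΣM about B: M_B − (1327.2·3)·2.6 = 0 → M_B = 10350 N·m.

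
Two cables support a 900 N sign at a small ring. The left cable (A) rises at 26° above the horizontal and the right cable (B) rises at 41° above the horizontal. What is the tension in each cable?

T_A = 737.9 N, T_B = 878.8 N

ΣF_x = 0: −T_A·cos26° + T_B·cos41° = 0 → T_B = 1.19091·T_A.
ΣF_y = 0: T_A·sin26° + T_B·sin41° = 900.
Substitute: T_A·(0.438371 + 1.19091·0.656059) = 900 → T_A = 737.9 N.
Then T_B = 1.19091 × 737.9 = 878.8 N.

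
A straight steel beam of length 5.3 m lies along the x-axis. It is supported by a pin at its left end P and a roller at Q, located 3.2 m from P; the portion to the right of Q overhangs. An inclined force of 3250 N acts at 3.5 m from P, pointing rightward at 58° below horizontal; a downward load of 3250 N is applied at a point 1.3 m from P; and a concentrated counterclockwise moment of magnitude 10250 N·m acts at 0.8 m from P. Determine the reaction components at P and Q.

P_x = -1722 N, P_y = 4874 N, Q_y = 1132 N

Taking moments about P: Q_y·3.2 − 3250·sin58°·3.5 − 3250·1.3 + 10250 = 0 → Q_y = 3621.55/3.2 = 1131.73 ≈ 1132 N.
ΣF_y = 0: P_y + 1131.73 − 3250·sin58° − 3250 = 0 → P_y = 4874 N.
ΣF_x = 0: P_x + 3250·cos58° = 0 → P_x = -1722 N.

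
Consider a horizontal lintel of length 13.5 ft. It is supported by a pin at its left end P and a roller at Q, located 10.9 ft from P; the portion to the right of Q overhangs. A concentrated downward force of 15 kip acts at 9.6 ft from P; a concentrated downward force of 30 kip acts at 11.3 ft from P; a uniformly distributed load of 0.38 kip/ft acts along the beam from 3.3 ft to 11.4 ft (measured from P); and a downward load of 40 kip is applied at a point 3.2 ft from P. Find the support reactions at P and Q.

P_x = 0, P_y = 29.95 kip, Q_y = 58.13 kip

Resultant of the distributed load: 0.38 × 8.1 = 3.078 kip at 7.35 ft from P.
Taking moments about P: Q_y·10.9 − 15·9.6 − 30·11.3 − (0.38·8.1)·7.35 − 40·3.2 = 0 → Q_y = 633.6233/10.9 = 58.1306 ≈ 58.13 kip.
ΣF_y = 0: P_y + 58.1306 − 15 − 30 − 0.38·8.1 − 40 = 0 → P_y = 29.95 kip.
ΣF_x = 0: no horizontal applied forces, so P_x = 0.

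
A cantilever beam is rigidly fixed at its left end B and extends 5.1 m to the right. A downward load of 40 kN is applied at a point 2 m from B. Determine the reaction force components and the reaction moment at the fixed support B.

B_x = 0, B_y = 40.00 kN, M_B = 80.00 kN·m

ΣF_x = 0: B_x = 0.
ΣF_y = 0: B_y − 40 = 0 → B_y = 40.00 kN.
ΣM about B: M_B − 40·2 = 0 → M_B = 80.00 kN·m.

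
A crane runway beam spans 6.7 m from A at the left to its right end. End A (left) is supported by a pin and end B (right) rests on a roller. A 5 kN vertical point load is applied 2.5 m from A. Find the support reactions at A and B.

ΣM about A: B_y·6.7 − 5·2.5 = 0 → B_y = 12.5/6.7 = 1.86567 ≈ 1.866 kN.
ΣF_y = 0: A_y + 1.86567 − 5 = 0 → A_y = 3.134 kN.
ΣF_x = 0: no horizontal applied forces, so A_x = 0.

A_x = 0, A_y = 3.134 kN, B_y = 1.866 kN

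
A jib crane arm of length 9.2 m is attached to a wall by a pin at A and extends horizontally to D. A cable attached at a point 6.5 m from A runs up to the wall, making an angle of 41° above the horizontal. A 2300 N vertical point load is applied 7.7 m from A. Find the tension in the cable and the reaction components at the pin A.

ΣM about A: T·sin41°·6.5 − 2300·7.7 = 0 → T = 17710/(6.5·0.656059) = 4153 N.
ΣF_x = 0: A_x − T·cos41° = 0 → A_x = 4153 × 0.75471 = 3134 N.
ΣF_y = 0: A_y + T·sin41° − 2300 = 0 → A_y = 2300 − 4153 × 0.656059 = -424.6 N.

T = 4153 N, A_x = 3134 N, A_y = -424.6 N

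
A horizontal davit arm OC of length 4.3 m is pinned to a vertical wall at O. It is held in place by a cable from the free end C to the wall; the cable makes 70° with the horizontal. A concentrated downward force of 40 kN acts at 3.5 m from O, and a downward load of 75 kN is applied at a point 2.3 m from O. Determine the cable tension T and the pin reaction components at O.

ΣM about O: T·sin70°·4.3 − 40·3.5 − 75·2.3 = 0 → T = 312.5/(4.3·0.939693) = 77.3385 ≈ 77.34 kN.
ΣF_x = 0: O_x − T·cos70° = 0 → O_x = 77.3385 × 0.34202 = 26.45 kN.
ΣF_y = 0: O_y + T·sin70° − 40 − 75 = 0 → O_y = 115 − 77.3385 × 0.939693 = 42.33 kN.

T = 77.34 kN, O_x = 26.45 kN, O_y = 42.33 kN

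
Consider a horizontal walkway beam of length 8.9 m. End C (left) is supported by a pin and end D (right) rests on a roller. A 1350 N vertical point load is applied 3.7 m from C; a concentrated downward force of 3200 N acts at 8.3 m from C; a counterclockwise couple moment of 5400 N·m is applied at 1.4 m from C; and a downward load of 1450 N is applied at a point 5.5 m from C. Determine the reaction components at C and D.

Moments about C: D_y·8.9 − 1350·3.7 − 3200·8.3 + 5400 − 1450·5.5 = 0 → D_y = 34130/8.9 = 3834.83 ≈ 3835 N.
ΣF_y = 0: C_y + 3834.83 − 1350 − 3200 − 1450 = 0 → C_y = 2165 N.
ΣF_x = 0: no horizontal applied forces, so C_x = 0.

C_x = 0, C_y = 2165 N, D_y = 3835 N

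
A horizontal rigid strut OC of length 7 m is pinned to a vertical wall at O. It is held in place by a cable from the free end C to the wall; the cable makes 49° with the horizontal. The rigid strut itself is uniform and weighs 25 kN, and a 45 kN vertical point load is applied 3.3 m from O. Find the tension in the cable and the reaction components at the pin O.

ΣM about O: T·sin49°·7 − 25·3.5 − 45·3.3 = 0 → T = 236/(7·0.75471) = 44.6718 ≈ 44.67 kN.
ΣF_x = 0: O_x − T·cos49° = 0 → O_x = 44.6718 × 0.656059 = 29.31 kN.
ΣF_y = 0: O_y + T·sin49° − 25 − 45 = 0 → O_y = 70 − 44.6718 × 0.75471 = 36.29 kN.

T = 44.67 kN, O_x = 29.31 kN, O_y = 36.29 kN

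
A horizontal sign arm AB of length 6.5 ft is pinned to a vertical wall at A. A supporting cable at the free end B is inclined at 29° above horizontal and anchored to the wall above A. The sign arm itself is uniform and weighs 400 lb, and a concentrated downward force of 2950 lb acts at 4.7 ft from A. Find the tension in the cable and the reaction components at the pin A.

ΣM about A: T·sin29°·6.5 − 400·3.25 − 2950·4.7 = 0 → T = 15165/(6.5·0.48481) = 4812.35 ≈ 4812 lb.
ΣF_x = 0: A_x − T·cos29° = 0 → A_x = 4812.35 × 0.87462 = 4209 lb.
ΣF_y = 0: A_y + T·sin29° − 400 − 2950 = 0 → A_y = 3350 − 4812.35 × 0.48481 = 1017 lb.

T = 4812 lb, A_x = 4209 lb, A_y = 1017 lb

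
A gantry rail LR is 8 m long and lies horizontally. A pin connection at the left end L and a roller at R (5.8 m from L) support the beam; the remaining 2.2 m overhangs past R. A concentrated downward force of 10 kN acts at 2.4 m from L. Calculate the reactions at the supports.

Taking moments about L: R_y·5.8 − 10·2.4 = 0 → R_y = 24/5.8 = 4.13793 ≈ 4.138 kN.
ΣF_y = 0: L_y + 4.13793 − 10 = 0 → L_y = 5.862 kN.
ΣF_x = 0: no horizontal applied forces, so L_x = 0.

L_x = 0, L_y = 5.862 kN, R_y = 4.138 kN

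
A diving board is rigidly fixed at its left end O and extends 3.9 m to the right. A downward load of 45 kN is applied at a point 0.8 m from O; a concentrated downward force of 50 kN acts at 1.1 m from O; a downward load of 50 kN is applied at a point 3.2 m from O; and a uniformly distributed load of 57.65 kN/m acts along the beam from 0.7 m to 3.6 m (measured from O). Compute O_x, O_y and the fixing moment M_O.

Resultant of the distributed load: 57.65 × 2.9 = 167.185 kN at 2.15 m from O.
ΣF_x = 0: O_x = 0.
ΣF_y = 0: O_y − 45 − 50 − 50 − 57.65·2.9 = 0 → O_y = 312.2 kN.
ΣM about O: M_O − 45·0.8 − 50·1.1 − 50·3.2 − (57.65·2.9)·2.15 = 0 → M_O = 610.4 kN·m.

O_x = 0, O_y = 312.2 kN, M_O = 610.4 kN·m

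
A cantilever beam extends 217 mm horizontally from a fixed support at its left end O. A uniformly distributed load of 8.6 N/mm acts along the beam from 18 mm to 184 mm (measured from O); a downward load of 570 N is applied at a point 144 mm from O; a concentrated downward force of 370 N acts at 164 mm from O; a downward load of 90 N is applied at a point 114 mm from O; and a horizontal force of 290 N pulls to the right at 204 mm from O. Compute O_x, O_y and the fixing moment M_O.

Resultant of the distributed load: 8.6 × 166 = 1427.6 N at 101 mm from O.
ΣF_x = 0: O_x + 290 = 0 → O_x = -290.0 N.
ΣF_y = 0: O_y − 8.6·166 − 570 − 370 − 90 = 0 → O_y = 2458 N.
ΣM about O: M_O − (8.6·166)·101 − 570·144 − 370·164 − 90·114 = 0 → M_O = 297200 N·mm.

O_x = -290.0 N, O_y = 2458 N, M_O = 297200 N·mm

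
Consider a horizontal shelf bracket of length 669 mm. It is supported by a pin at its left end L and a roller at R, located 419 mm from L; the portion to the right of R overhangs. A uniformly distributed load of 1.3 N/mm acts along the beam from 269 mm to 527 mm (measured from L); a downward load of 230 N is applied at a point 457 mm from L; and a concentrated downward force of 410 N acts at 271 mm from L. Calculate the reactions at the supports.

L_x = 0, L_y = 140.8 N, R_y = 834.6 N

Resultant of the distributed load: 1.3 × 258 = 335.4 N at 398 mm from L.
ΣM about L: R_y·419 − (1.3·258)·398 − 230·457 − 410·271 = 0 → R_y = 349709.2/419 = 834.628 ≈ 834.6 N.
ΣF_y = 0: L_y + 834.628 − 1.3·258 − 230 − 410 = 0 → L_y = 140.8 N.
ΣF_x = 0: no horizontal applied forces, so L_x = 0.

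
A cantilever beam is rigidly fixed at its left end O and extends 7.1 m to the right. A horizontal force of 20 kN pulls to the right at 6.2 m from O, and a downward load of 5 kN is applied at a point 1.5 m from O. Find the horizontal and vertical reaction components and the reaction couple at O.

ΣF_x = 0: O_x + 20 = 0 → O_x = -20.00 kN.
ΣF_y = 0: O_y − 5 = 0 → O_y = 5.000 kN.
ΣM about O: M_O − 5·1.5 = 0 → M_O = 7.500 kN·m.

O_x = -20.00 kN, O_y = 5.000 kN, M_O = 7.500 kN·m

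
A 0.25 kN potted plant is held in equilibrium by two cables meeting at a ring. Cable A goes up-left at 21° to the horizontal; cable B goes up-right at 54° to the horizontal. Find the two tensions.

ΣF_x = 0: −T_A·cos21° + T_B·cos54° = 0 → T_B = 1.5883·T_A.
ΣF_y = 0: T_A·sin21° + T_B·sin54° = 0.25.
Substitute: T_A·(0.358368 + 1.5883·0.809017) = 0.25 → T_A = 0.15213 ≈ 0.1521 kN.
Then T_B = 1.5883 × 0.15213 = 0.2416 kN.

T_A = 0.1521 kN, T_B = 0.2416 kN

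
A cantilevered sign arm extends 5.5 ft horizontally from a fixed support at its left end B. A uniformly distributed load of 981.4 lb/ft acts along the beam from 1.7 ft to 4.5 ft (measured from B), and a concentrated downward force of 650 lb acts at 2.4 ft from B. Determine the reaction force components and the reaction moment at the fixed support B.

Resultant of the distributed load: 981.4 × 2.8 = 2747.92 lb at 3.1 ft from B.
ΣF_x = 0: B_x = 0.
ΣF_y = 0: B_y − 981.4·2.8 − 650 = 0 → B_y = 3398 lb.
ΣM about B: M_B − (981.4·2.8)·3.1 − 650·2.4 = 0 → M_B = 10080 lb·ft.

B_x = 0, B_y = 3398 lb, M_B = 10080 lb·ft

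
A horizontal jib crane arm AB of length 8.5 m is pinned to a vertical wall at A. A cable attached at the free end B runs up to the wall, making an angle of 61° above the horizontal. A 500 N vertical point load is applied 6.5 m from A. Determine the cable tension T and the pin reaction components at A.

ΣM about A: T·sin61°·8.5 − 500·6.5 = 0 → T = 3250/(8.5·0.87462) = 437.165 ≈ 437.2 N.
ΣF_x = 0: A_x − T·cos61° = 0 → A_x = 437.165 × 0.48481 = 211.9 N.
ΣF_y = 0: A_y + T·sin61° − 500 = 0 → A_y = 500 − 437.165 × 0.87462 = 117.6 N.

T = 437.2 N, A_x = 211.9 N, A_y = 117.6 N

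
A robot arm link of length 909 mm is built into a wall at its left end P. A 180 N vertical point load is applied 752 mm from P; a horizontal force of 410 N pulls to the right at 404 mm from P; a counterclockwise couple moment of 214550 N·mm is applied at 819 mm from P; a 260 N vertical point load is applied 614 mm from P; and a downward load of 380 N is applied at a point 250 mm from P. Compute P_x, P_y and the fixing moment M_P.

ΣF_x = 0: P_x + 410 = 0 → P_x = -410.0 N.
ΣF_y = 0: P_y − 180 − 260 − 380 = 0 → P_y = 820.0 N.
ΣM about P: M_P − 180·752 + 214550 − 260·614 − 380·250 = 0 → M_P = 175400 N·mm.

P_x = -410.0 N, P_y = 820.0 N, M_P = 175400 N·mm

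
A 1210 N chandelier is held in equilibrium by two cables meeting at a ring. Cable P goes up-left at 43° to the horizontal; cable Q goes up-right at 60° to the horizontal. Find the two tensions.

T_P = 620.9 N, T_Q = 908.2 N

ΣF_x = 0: −T_P·cos43° + T_Q·cos60° = 0 → T_Q = 1.46271·T_P.
ΣF_y = 0: T_P·sin43° + T_Q·sin60° = 1210.
Substitute: T_P·(0.681998 + 1.46271·0.866025) = 1210 → T_P = 620.914 ≈ 620.9 N.
Then T_Q = 1.46271 × 620.914 = 908.2 N.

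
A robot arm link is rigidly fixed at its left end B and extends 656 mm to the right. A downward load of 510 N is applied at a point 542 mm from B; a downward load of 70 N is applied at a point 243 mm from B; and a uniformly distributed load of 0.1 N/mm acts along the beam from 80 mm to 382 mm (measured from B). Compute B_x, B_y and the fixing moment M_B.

B_x = 0, B_y = 610.2 N, M_B = 300400 N·mm

Resultant of the distributed load: 0.1 × 302 = 30.2 N at 231 mm from B.
ΣF_x = 0: B_x = 0.
ΣF_y = 0: B_y − 510 − 70 − 0.1·302 = 0 → B_y = 610.2 N.
ΣM about B: M_B − 510·542 − 70·243 − (0.1·302)·231 = 0 → M_B = 300400 N·mm.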